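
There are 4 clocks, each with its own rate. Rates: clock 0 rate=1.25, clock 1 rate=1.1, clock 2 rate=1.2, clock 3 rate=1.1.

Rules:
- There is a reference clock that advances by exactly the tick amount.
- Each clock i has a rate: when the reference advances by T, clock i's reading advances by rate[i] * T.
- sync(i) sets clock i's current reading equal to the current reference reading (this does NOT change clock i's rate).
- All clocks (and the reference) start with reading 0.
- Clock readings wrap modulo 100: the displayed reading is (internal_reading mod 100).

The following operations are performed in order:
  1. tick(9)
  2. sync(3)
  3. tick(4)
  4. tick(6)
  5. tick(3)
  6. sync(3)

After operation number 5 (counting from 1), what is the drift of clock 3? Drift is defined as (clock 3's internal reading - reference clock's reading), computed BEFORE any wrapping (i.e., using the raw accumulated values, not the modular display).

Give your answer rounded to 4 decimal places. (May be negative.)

After op 1 tick(9): ref=9.0000 raw=[11.2500 9.9000 10.8000 9.9000]
After op 2 sync(3): ref=9.0000 raw=[11.2500 9.9000 10.8000 9.0000]
After op 3 tick(4): ref=13.0000 raw=[16.2500 14.3000 15.6000 13.4000]
After op 4 tick(6): ref=19.0000 raw=[23.7500 20.9000 22.8000 20.0000]
After op 5 tick(3): ref=22.0000 raw=[27.5000 24.2000 26.4000 23.3000]
Drift of clock 3 after op 5: 23.3000 - 22.0000 = 1.3000

Answer: 1.3000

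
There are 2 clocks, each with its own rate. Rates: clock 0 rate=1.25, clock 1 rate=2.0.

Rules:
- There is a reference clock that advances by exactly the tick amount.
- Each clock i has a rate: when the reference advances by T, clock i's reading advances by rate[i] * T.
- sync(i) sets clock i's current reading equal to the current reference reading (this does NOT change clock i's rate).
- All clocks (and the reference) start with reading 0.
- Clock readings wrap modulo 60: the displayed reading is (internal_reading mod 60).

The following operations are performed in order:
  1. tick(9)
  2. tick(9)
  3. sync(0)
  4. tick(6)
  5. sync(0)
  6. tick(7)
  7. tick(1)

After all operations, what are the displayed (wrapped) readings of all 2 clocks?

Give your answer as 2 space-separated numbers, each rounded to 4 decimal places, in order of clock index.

Answer: 34.0000 4.0000

Derivation:
After op 1 tick(9): ref=9.0000 raw=[11.2500 18.0000]
After op 2 tick(9): ref=18.0000 raw=[22.5000 36.0000]
After op 3 sync(0): ref=18.0000 raw=[18.0000 36.0000]
After op 4 tick(6): ref=24.0000 raw=[25.5000 48.0000]
After op 5 sync(0): ref=24.0000 raw=[24.0000 48.0000]
After op 6 tick(7): ref=31.0000 raw=[32.7500 62.0000]
After op 7 tick(1): ref=32.0000 raw=[34.0000 64.0000]
Wrap final raw readings (mod 60): 34.0000 mod 60 = 34.0000; 64.0000 mod 60 = 4.0000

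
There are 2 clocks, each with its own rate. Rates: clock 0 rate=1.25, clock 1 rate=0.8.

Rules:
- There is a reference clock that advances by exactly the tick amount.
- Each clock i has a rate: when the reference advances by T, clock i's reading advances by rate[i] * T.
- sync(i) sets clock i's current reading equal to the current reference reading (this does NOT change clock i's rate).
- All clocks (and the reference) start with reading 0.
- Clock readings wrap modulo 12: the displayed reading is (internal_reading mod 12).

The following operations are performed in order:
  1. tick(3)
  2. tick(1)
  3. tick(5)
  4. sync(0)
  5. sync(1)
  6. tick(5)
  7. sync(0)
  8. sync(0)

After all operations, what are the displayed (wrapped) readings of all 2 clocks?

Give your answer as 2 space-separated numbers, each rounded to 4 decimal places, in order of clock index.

Answer: 2.0000 1.0000

Derivation:
After op 1 tick(3): ref=3.0000 raw=[3.7500 2.4000]
After op 2 tick(1): ref=4.0000 raw=[5.0000 3.2000]
After op 3 tick(5): ref=9.0000 raw=[11.2500 7.2000]
After op 4 sync(0): ref=9.0000 raw=[9.0000 7.2000]
After op 5 sync(1): ref=9.0000 raw=[9.0000 9.0000]
After op 6 tick(5): ref=14.0000 raw=[15.2500 13.0000]
After op 7 sync(0): ref=14.0000 raw=[14.0000 13.0000]
After op 8 sync(0): ref=14.0000 raw=[14.0000 13.0000]
Wrap final raw readings (mod 12): 14.0000 mod 12 = 2.0000; 13.0000 mod 12 = 1.0000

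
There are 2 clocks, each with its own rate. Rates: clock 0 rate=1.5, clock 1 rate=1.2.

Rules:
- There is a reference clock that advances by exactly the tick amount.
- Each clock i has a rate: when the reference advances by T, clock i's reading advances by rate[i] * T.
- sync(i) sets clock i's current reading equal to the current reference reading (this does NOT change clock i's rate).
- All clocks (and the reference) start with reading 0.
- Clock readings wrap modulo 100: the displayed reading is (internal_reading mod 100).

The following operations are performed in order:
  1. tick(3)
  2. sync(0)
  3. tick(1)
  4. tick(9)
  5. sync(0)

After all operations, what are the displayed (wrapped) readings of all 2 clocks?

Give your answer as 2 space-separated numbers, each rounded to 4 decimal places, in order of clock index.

Answer: 13.0000 15.6000

Derivation:
After op 1 tick(3): ref=3.0000 raw=[4.5000 3.6000]
After op 2 sync(0): ref=3.0000 raw=[3.0000 3.6000]
After op 3 tick(1): ref=4.0000 raw=[4.5000 4.8000]
After op 4 tick(9): ref=13.0000 raw=[18.0000 15.6000]
After op 5 sync(0): ref=13.0000 raw=[13.0000 15.6000]
Wrap final raw readings (mod 100): 13.0000 mod 100 = 13.0000; 15.6000 mod 100 = 15.6000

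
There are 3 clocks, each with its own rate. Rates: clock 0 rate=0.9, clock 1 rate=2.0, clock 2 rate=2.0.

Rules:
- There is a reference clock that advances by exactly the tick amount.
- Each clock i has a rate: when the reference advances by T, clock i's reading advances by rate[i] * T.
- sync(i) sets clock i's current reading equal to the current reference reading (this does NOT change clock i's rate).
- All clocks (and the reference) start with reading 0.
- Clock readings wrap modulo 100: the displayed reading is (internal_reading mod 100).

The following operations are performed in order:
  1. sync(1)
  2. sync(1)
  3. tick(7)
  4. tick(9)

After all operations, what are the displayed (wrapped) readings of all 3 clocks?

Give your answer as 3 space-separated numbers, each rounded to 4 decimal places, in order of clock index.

Answer: 14.4000 32.0000 32.0000

Derivation:
After op 1 sync(1): ref=0.0000 raw=[0.0000 0.0000 0.0000]
After op 2 sync(1): ref=0.0000 raw=[0.0000 0.0000 0.0000]
After op 3 tick(7): ref=7.0000 raw=[6.3000 14.0000 14.0000]
After op 4 tick(9): ref=16.0000 raw=[14.4000 32.0000 32.0000]
Wrap final raw readings (mod 100): 14.4000 mod 100 = 14.4000; 32.0000 mod 100 = 32.0000; 32.0000 mod 100 = 32.0000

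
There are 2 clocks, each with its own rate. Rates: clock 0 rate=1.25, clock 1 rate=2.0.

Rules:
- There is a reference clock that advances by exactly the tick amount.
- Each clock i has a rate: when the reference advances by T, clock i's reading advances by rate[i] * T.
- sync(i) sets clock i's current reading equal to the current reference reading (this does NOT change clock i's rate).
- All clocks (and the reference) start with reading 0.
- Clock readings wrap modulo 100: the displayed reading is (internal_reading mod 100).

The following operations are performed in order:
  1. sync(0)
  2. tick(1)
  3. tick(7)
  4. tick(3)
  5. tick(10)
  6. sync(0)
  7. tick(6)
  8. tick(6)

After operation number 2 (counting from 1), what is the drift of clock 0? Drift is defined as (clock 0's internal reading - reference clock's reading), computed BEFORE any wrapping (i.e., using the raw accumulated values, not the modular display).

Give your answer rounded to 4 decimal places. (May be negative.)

After op 1 sync(0): ref=0.0000 raw=[0.0000 0.0000]
After op 2 tick(1): ref=1.0000 raw=[1.2500 2.0000]
Drift of clock 0 after op 2: 1.2500 - 1.0000 = 0.2500

Answer: 0.2500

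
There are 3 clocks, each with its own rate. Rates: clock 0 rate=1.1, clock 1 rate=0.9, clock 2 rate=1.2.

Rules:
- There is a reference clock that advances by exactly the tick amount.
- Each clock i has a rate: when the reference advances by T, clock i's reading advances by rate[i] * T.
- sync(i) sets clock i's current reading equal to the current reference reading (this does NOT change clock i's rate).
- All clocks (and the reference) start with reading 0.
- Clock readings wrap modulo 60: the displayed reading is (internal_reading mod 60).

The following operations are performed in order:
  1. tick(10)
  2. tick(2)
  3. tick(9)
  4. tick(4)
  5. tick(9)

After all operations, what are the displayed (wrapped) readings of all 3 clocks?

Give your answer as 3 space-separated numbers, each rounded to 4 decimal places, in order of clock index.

Answer: 37.4000 30.6000 40.8000

Derivation:
After op 1 tick(10): ref=10.0000 raw=[11.0000 9.0000 12.0000]
After op 2 tick(2): ref=12.0000 raw=[13.2000 10.8000 14.4000]
After op 3 tick(9): ref=21.0000 raw=[23.1000 18.9000 25.2000]
After op 4 tick(4): ref=25.0000 raw=[27.5000 22.5000 30.0000]
After op 5 tick(9): ref=34.0000 raw=[37.4000 30.6000 40.8000]
Wrap final raw readings (mod 60): 37.4000 mod 60 = 37.4000; 30.6000 mod 60 = 30.6000; 40.8000 mod 60 = 40.8000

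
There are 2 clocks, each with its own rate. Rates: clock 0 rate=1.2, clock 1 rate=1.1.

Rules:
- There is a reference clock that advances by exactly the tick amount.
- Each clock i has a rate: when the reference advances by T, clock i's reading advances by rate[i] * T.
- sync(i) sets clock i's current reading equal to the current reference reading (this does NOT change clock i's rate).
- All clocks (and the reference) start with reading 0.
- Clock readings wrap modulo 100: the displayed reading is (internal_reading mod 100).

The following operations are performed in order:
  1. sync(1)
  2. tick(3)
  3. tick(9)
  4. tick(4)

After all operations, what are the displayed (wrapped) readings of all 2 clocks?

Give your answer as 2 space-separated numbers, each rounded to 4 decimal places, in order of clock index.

After op 1 sync(1): ref=0.0000 raw=[0.0000 0.0000]
After op 2 tick(3): ref=3.0000 raw=[3.6000 3.3000]
After op 3 tick(9): ref=12.0000 raw=[14.4000 13.2000]
After op 4 tick(4): ref=16.0000 raw=[19.2000 17.6000]
Wrap final raw readings (mod 100): 19.2000 mod 100 = 19.2000; 17.6000 mod 100 = 17.6000

Answer: 19.2000 17.6000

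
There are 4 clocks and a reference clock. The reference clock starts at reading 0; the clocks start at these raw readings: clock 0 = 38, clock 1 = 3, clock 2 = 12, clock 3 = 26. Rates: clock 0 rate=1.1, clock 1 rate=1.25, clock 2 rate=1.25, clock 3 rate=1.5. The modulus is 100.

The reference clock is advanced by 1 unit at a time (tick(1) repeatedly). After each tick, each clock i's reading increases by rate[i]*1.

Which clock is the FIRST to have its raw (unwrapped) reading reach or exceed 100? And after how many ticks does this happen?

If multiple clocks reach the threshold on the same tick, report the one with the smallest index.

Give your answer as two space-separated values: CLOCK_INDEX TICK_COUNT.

clock 0: start=38, rate=1.1, needs 100-38 = 62; ticks = ceil(62/1.1) = ceil(56.3636) = 57; reading at tick 57 = 38 + 1.1*57 = 100.7000
clock 1: start=3, rate=1.25, needs 100-3 = 97; ticks = ceil(97/1.25) = ceil(77.6000) = 78; reading at tick 78 = 3 + 1.25*78 = 100.5000
clock 2: start=12, rate=1.25, needs 100-12 = 88; ticks = ceil(88/1.25) = ceil(70.4000) = 71; reading at tick 71 = 12 + 1.25*71 = 100.7500
clock 3: start=26, rate=1.5, needs 100-26 = 74; ticks = ceil(74/1.5) = ceil(49.3333) = 50; reading at tick 50 = 26 + 1.5*50 = 101.0000
Minimum tick count = 50; winners = [3]; smallest index = 3

Answer: 3 50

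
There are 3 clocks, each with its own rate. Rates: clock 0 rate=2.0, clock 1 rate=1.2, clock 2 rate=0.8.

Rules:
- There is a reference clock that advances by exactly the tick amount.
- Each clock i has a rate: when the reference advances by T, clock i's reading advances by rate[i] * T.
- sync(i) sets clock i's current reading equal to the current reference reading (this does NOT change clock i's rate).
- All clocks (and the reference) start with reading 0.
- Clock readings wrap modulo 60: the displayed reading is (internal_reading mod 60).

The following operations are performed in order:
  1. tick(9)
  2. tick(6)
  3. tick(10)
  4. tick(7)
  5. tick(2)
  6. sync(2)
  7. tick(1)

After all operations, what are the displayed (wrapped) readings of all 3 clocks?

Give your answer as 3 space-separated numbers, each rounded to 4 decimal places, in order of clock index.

Answer: 10.0000 42.0000 34.8000

Derivation:
After op 1 tick(9): ref=9.0000 raw=[18.0000 10.8000 7.2000]
After op 2 tick(6): ref=15.0000 raw=[30.0000 18.0000 12.0000]
After op 3 tick(10): ref=25.0000 raw=[50.0000 30.0000 20.0000]
After op 4 tick(7): ref=32.0000 raw=[64.0000 38.4000 25.6000]
After op 5 tick(2): ref=34.0000 raw=[68.0000 40.8000 27.2000]
After op 6 sync(2): ref=34.0000 raw=[68.0000 40.8000 34.0000]
After op 7 tick(1): ref=35.0000 raw=[70.0000 42.0000 34.8000]
Wrap final raw readings (mod 60): 70.0000 mod 60 = 10.0000; 42.0000 mod 60 = 42.0000; 34.8000 mod 60 = 34.8000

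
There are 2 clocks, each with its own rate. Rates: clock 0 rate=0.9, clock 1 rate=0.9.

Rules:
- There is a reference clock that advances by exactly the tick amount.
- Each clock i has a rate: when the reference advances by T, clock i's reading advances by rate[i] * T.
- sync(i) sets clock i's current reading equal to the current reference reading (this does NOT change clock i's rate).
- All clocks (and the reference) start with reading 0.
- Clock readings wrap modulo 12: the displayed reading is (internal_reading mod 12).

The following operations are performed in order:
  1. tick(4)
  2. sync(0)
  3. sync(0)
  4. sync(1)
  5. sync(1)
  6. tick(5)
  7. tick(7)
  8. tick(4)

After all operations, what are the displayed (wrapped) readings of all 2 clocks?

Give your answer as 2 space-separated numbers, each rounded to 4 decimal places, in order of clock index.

After op 1 tick(4): ref=4.0000 raw=[3.6000 3.6000]
After op 2 sync(0): ref=4.0000 raw=[4.0000 3.6000]
After op 3 sync(0): ref=4.0000 raw=[4.0000 3.6000]
After op 4 sync(1): ref=4.0000 raw=[4.0000 4.0000]
After op 5 sync(1): ref=4.0000 raw=[4.0000 4.0000]
After op 6 tick(5): ref=9.0000 raw=[8.5000 8.5000]
After op 7 tick(7): ref=16.0000 raw=[14.8000 14.8000]
After op 8 tick(4): ref=20.0000 raw=[18.4000 18.4000]
Wrap final raw readings (mod 12): 18.4000 mod 12 = 6.4000; 18.4000 mod 12 = 6.4000

Answer: 6.4000 6.4000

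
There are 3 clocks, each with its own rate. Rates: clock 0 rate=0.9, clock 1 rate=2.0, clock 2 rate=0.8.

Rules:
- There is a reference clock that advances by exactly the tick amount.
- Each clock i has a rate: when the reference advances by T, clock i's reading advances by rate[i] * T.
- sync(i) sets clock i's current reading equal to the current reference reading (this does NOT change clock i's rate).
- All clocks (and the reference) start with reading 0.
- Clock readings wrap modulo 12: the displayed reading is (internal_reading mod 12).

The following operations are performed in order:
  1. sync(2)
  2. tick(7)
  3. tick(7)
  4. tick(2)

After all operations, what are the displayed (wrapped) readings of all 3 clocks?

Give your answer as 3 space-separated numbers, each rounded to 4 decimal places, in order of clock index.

After op 1 sync(2): ref=0.0000 raw=[0.0000 0.0000 0.0000]
After op 2 tick(7): ref=7.0000 raw=[6.3000 14.0000 5.6000]
After op 3 tick(7): ref=14.0000 raw=[12.6000 28.0000 11.2000]
After op 4 tick(2): ref=16.0000 raw=[14.4000 32.0000 12.8000]
Wrap final raw readings (mod 12): 14.4000 mod 12 = 2.4000; 32.0000 mod 12 = 8.0000; 12.8000 mod 12 = 0.8000

Answer: 2.4000 8.0000 0.8000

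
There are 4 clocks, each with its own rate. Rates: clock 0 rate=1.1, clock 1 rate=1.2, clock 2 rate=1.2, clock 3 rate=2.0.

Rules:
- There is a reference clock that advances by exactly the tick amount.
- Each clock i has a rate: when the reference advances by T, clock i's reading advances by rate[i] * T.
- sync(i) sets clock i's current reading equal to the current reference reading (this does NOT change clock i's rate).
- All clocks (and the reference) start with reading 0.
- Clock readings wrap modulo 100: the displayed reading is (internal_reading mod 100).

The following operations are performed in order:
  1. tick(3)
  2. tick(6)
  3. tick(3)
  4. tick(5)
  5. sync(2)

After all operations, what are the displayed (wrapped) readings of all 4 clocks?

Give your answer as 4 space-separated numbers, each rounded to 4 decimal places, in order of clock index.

Answer: 18.7000 20.4000 17.0000 34.0000

Derivation:
After op 1 tick(3): ref=3.0000 raw=[3.3000 3.6000 3.6000 6.0000]
After op 2 tick(6): ref=9.0000 raw=[9.9000 10.8000 10.8000 18.0000]
After op 3 tick(3): ref=12.0000 raw=[13.2000 14.4000 14.4000 24.0000]
After op 4 tick(5): ref=17.0000 raw=[18.7000 20.4000 20.4000 34.0000]
After op 5 sync(2): ref=17.0000 raw=[18.7000 20.4000 17.0000 34.0000]
Wrap final raw readings (mod 100): 18.7000 mod 100 = 18.7000; 20.4000 mod 100 = 20.4000; 17.0000 mod 100 = 17.0000; 34.0000 mod 100 = 34.0000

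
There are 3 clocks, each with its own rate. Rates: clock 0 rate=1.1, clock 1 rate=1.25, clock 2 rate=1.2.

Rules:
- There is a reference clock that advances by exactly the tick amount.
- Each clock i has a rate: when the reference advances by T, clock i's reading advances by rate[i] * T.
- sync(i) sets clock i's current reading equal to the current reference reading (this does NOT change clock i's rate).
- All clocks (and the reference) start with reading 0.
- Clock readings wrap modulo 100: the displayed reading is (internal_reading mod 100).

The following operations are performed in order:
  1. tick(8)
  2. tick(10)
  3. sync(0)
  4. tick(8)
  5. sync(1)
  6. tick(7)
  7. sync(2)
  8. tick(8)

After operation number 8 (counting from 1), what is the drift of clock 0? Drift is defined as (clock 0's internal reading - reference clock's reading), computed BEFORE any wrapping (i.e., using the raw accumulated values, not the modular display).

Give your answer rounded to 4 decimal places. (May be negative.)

After op 1 tick(8): ref=8.0000 raw=[8.8000 10.0000 9.6000]
After op 2 tick(10): ref=18.0000 raw=[19.8000 22.5000 21.6000]
After op 3 sync(0): ref=18.0000 raw=[18.0000 22.5000 21.6000]
After op 4 tick(8): ref=26.0000 raw=[26.8000 32.5000 31.2000]
After op 5 sync(1): ref=26.0000 raw=[26.8000 26.0000 31.2000]
After op 6 tick(7): ref=33.0000 raw=[34.5000 34.7500 39.6000]
After op 7 sync(2): ref=33.0000 raw=[34.5000 34.7500 33.0000]
After op 8 tick(8): ref=41.0000 raw=[43.3000 44.7500 42.6000]
Drift of clock 0 after op 8: 43.3000 - 41.0000 = 2.3000

Answer: 2.3000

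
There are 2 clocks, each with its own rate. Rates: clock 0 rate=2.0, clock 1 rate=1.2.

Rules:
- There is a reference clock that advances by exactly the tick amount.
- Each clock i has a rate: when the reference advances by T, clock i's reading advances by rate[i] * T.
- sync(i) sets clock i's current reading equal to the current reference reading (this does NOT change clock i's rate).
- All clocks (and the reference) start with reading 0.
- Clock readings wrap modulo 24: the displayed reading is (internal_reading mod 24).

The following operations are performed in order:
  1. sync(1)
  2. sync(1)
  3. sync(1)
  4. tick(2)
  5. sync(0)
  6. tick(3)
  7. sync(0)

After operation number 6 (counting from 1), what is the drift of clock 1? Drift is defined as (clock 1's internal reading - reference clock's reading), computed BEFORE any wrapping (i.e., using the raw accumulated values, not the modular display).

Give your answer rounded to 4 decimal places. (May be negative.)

After op 1 sync(1): ref=0.0000 raw=[0.0000 0.0000]
After op 2 sync(1): ref=0.0000 raw=[0.0000 0.0000]
After op 3 sync(1): ref=0.0000 raw=[0.0000 0.0000]
After op 4 tick(2): ref=2.0000 raw=[4.0000 2.4000]
After op 5 sync(0): ref=2.0000 raw=[2.0000 2.4000]
After op 6 tick(3): ref=5.0000 raw=[8.0000 6.0000]
Drift of clock 1 after op 6: 6.0000 - 5.0000 = 1.0000

Answer: 1.0000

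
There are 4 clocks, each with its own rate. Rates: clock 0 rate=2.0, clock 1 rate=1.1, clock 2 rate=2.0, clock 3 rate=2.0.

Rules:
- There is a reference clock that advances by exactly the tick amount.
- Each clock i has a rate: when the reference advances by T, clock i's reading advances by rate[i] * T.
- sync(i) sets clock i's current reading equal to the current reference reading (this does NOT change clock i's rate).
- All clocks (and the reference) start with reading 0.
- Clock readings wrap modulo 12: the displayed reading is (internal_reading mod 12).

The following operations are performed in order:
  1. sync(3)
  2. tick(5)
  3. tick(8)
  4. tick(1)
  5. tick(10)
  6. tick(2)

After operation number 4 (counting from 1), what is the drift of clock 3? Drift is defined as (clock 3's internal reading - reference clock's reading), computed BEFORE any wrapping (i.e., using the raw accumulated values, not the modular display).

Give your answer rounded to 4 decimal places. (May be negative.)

After op 1 sync(3): ref=0.0000 raw=[0.0000 0.0000 0.0000 0.0000]
After op 2 tick(5): ref=5.0000 raw=[10.0000 5.5000 10.0000 10.0000]
After op 3 tick(8): ref=13.0000 raw=[26.0000 14.3000 26.0000 26.0000]
After op 4 tick(1): ref=14.0000 raw=[28.0000 15.4000 28.0000 28.0000]
Drift of clock 3 after op 4: 28.0000 - 14.0000 = 14.0000

Answer: 14.0000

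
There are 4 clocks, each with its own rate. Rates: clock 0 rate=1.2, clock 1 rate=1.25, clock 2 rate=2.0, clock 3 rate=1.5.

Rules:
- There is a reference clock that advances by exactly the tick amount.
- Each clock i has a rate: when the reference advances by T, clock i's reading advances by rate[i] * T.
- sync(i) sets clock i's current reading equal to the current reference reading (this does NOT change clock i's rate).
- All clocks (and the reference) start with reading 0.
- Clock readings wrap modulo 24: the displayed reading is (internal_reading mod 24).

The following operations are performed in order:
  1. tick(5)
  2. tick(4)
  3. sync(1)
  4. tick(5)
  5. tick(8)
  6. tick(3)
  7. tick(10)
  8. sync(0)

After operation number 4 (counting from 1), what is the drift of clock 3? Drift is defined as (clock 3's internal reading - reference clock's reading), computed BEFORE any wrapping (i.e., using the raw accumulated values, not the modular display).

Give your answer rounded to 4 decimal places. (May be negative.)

Answer: 7.0000

Derivation:
After op 1 tick(5): ref=5.0000 raw=[6.0000 6.2500 10.0000 7.5000]
After op 2 tick(4): ref=9.0000 raw=[10.8000 11.2500 18.0000 13.5000]
After op 3 sync(1): ref=9.0000 raw=[10.8000 9.0000 18.0000 13.5000]
After op 4 tick(5): ref=14.0000 raw=[16.8000 15.2500 28.0000 21.0000]
Drift of clock 3 after op 4: 21.0000 - 14.0000 = 7.0000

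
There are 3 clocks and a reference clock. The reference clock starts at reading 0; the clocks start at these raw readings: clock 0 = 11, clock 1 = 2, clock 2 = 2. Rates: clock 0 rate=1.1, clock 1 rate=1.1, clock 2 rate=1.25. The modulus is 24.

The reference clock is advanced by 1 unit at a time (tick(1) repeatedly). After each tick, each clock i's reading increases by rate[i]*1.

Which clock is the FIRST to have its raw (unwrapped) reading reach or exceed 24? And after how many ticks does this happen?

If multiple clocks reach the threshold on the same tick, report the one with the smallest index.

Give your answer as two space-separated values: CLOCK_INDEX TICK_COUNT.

clock 0: start=11, rate=1.1, needs 24-11 = 13; ticks = ceil(13/1.1) = ceil(11.8182) = 12; reading at tick 12 = 11 + 1.1*12 = 24.2000
clock 1: start=2, rate=1.1, needs 24-2 = 22; ticks = ceil(22/1.1) = ceil(20.0000) = 20; reading at tick 20 = 2 + 1.1*20 = 24.0000
clock 2: start=2, rate=1.25, needs 24-2 = 22; ticks = ceil(22/1.25) = ceil(17.6000) = 18; reading at tick 18 = 2 + 1.25*18 = 24.5000
Minimum tick count = 12; winners = [0]; smallest index = 0

Answer: 0 12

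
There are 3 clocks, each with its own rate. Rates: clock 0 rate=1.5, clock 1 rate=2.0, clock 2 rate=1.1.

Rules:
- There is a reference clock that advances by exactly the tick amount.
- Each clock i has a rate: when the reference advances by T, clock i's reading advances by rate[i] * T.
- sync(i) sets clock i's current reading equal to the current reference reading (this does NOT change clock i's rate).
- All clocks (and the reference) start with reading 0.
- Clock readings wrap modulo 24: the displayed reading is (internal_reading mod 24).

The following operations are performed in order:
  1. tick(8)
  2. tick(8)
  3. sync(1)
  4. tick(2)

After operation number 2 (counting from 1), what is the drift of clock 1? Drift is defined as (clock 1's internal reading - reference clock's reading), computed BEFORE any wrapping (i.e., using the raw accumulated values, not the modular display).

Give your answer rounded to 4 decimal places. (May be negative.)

Answer: 16.0000

Derivation:
After op 1 tick(8): ref=8.0000 raw=[12.0000 16.0000 8.8000]
After op 2 tick(8): ref=16.0000 raw=[24.0000 32.0000 17.6000]
Drift of clock 1 after op 2: 32.0000 - 16.0000 = 16.0000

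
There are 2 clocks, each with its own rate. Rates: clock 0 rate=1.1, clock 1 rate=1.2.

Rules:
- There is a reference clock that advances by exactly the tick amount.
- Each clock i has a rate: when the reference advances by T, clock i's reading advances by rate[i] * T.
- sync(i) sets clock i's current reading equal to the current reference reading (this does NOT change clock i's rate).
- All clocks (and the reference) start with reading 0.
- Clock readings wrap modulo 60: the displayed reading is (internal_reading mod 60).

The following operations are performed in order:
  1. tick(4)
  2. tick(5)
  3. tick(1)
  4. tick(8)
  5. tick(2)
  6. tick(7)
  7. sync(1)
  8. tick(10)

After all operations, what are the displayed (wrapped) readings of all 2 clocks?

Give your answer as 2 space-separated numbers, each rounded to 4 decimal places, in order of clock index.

After op 1 tick(4): ref=4.0000 raw=[4.4000 4.8000]
After op 2 tick(5): ref=9.0000 raw=[9.9000 10.8000]
After op 3 tick(1): ref=10.0000 raw=[11.0000 12.0000]
After op 4 tick(8): ref=18.0000 raw=[19.8000 21.6000]
After op 5 tick(2): ref=20.0000 raw=[22.0000 24.0000]
After op 6 tick(7): ref=27.0000 raw=[29.7000 32.4000]
After op 7 sync(1): ref=27.0000 raw=[29.7000 27.0000]
After op 8 tick(10): ref=37.0000 raw=[40.7000 39.0000]
Wrap final raw readings (mod 60): 40.7000 mod 60 = 40.7000; 39.0000 mod 60 = 39.0000

Answer: 40.7000 39.0000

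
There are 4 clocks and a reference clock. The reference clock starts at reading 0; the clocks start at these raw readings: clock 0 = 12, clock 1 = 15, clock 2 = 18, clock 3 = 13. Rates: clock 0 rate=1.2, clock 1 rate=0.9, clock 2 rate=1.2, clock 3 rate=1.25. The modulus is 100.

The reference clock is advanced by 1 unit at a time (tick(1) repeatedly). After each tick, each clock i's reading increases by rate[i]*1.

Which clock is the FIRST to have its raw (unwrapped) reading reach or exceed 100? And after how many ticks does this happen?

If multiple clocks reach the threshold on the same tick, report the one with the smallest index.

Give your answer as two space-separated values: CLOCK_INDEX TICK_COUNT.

clock 0: start=12, rate=1.2, needs 100-12 = 88; ticks = ceil(88/1.2) = ceil(73.3333) = 74; reading at tick 74 = 12 + 1.2*74 = 100.8000
clock 1: start=15, rate=0.9, needs 100-15 = 85; ticks = ceil(85/0.9) = ceil(94.4444) = 95; reading at tick 95 = 15 + 0.9*95 = 100.5000
clock 2: start=18, rate=1.2, needs 100-18 = 82; ticks = ceil(82/1.2) = ceil(68.3333) = 69; reading at tick 69 = 18 + 1.2*69 = 100.8000
clock 3: start=13, rate=1.25, needs 100-13 = 87; ticks = ceil(87/1.25) = ceil(69.6000) = 70; reading at tick 70 = 13 + 1.25*70 = 100.5000
Minimum tick count = 69; winners = [2]; smallest index = 2

Answer: 2 69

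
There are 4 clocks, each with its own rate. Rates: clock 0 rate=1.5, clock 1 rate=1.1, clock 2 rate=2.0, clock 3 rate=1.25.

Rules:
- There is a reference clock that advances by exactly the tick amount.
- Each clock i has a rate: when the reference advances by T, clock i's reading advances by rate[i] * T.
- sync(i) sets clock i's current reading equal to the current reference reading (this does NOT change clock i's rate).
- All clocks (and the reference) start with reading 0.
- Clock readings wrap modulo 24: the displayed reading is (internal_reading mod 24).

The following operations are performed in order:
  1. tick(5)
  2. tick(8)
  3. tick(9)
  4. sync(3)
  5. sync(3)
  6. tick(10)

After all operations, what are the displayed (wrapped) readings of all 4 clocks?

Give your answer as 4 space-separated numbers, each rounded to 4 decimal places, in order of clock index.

Answer: 0.0000 11.2000 16.0000 10.5000

Derivation:
After op 1 tick(5): ref=5.0000 raw=[7.5000 5.5000 10.0000 6.2500]
After op 2 tick(8): ref=13.0000 raw=[19.5000 14.3000 26.0000 16.2500]
After op 3 tick(9): ref=22.0000 raw=[33.0000 24.2000 44.0000 27.5000]
After op 4 sync(3): ref=22.0000 raw=[33.0000 24.2000 44.0000 22.0000]
After op 5 sync(3): ref=22.0000 raw=[33.0000 24.2000 44.0000 22.0000]
After op 6 tick(10): ref=32.0000 raw=[48.0000 35.2000 64.0000 34.5000]
Wrap final raw readings (mod 24): 48.0000 mod 24 = 0.0000; 35.2000 mod 24 = 11.2000; 64.0000 mod 24 = 16.0000; 34.5000 mod 24 = 10.5000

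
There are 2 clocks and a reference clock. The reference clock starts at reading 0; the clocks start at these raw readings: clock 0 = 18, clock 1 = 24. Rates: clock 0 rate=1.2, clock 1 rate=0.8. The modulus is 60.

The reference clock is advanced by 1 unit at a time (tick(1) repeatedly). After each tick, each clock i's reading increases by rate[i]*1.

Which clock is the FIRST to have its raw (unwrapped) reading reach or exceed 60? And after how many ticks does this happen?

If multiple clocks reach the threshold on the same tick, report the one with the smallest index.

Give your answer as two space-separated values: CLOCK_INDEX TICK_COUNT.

clock 0: start=18, rate=1.2, needs 60-18 = 42; ticks = ceil(42/1.2) = ceil(35.0000) = 35; reading at tick 35 = 18 + 1.2*35 = 60.0000
clock 1: start=24, rate=0.8, needs 60-24 = 36; ticks = ceil(36/0.8) = ceil(45.0000) = 45; reading at tick 45 = 24 + 0.8*45 = 60.0000
Minimum tick count = 35; winners = [0]; smallest index = 0

Answer: 0 35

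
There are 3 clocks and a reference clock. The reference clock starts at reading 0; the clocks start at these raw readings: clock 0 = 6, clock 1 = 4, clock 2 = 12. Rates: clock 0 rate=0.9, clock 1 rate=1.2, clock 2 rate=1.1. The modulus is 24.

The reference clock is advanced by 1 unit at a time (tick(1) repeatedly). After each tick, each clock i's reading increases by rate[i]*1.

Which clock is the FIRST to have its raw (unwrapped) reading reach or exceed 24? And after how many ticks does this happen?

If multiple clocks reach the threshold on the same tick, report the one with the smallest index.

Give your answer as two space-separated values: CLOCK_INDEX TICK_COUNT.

clock 0: start=6, rate=0.9, needs 24-6 = 18; ticks = ceil(18/0.9) = ceil(20.0000) = 20; reading at tick 20 = 6 + 0.9*20 = 24.0000
clock 1: start=4, rate=1.2, needs 24-4 = 20; ticks = ceil(20/1.2) = ceil(16.6667) = 17; reading at tick 17 = 4 + 1.2*17 = 24.4000
clock 2: start=12, rate=1.1, needs 24-12 = 12; ticks = ceil(12/1.1) = ceil(10.9091) = 11; reading at tick 11 = 12 + 1.1*11 = 24.1000
Minimum tick count = 11; winners = [2]; smallest index = 2

Answer: 2 11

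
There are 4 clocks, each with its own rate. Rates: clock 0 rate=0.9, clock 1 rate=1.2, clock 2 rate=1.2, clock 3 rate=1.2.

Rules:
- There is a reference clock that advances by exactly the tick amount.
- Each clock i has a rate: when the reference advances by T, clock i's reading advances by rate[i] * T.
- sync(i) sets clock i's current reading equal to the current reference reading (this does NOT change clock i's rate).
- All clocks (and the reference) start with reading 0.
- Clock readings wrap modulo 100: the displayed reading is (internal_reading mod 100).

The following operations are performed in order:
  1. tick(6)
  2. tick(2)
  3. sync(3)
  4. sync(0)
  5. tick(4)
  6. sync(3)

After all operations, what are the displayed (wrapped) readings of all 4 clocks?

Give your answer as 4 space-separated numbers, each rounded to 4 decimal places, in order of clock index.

Answer: 11.6000 14.4000 14.4000 12.0000

Derivation:
After op 1 tick(6): ref=6.0000 raw=[5.4000 7.2000 7.2000 7.2000]
After op 2 tick(2): ref=8.0000 raw=[7.2000 9.6000 9.6000 9.6000]
After op 3 sync(3): ref=8.0000 raw=[7.2000 9.6000 9.6000 8.0000]
After op 4 sync(0): ref=8.0000 raw=[8.0000 9.6000 9.6000 8.0000]
After op 5 tick(4): ref=12.0000 raw=[11.6000 14.4000 14.4000 12.8000]
After op 6 sync(3): ref=12.0000 raw=[11.6000 14.4000 14.4000 12.0000]
Wrap final raw readings (mod 100): 11.6000 mod 100 = 11.6000; 14.4000 mod 100 = 14.4000; 14.4000 mod 100 = 14.4000; 12.0000 mod 100 = 12.0000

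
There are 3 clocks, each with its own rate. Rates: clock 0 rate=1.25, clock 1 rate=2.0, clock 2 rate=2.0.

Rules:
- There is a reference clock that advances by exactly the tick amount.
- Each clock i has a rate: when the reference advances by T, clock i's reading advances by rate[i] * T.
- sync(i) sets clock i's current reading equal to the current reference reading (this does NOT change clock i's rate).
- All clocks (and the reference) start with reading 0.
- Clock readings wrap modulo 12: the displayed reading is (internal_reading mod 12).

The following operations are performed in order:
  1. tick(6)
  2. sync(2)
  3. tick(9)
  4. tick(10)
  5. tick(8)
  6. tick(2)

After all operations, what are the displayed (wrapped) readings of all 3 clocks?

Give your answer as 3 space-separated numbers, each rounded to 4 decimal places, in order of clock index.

Answer: 7.7500 10.0000 4.0000

Derivation:
After op 1 tick(6): ref=6.0000 raw=[7.5000 12.0000 12.0000]
After op 2 sync(2): ref=6.0000 raw=[7.5000 12.0000 6.0000]
After op 3 tick(9): ref=15.0000 raw=[18.7500 30.0000 24.0000]
After op 4 tick(10): ref=25.0000 raw=[31.2500 50.0000 44.0000]
After op 5 tick(8): ref=33.0000 raw=[41.2500 66.0000 60.0000]
After op 6 tick(2): ref=35.0000 raw=[43.7500 70.0000 64.0000]
Wrap final raw readings (mod 12): 43.7500 mod 12 = 7.7500; 70.0000 mod 12 = 10.0000; 64.0000 mod 12 = 4.0000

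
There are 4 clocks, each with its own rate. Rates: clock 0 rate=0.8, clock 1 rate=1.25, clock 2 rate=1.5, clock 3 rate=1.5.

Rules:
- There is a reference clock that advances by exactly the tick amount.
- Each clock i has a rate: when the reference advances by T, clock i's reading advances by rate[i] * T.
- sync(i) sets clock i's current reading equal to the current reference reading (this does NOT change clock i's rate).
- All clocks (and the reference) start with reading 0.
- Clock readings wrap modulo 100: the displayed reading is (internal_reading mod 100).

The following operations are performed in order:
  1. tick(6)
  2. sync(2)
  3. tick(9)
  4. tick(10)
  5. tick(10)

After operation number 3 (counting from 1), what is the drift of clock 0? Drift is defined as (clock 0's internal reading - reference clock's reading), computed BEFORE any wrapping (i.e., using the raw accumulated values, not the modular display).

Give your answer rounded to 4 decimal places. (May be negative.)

Answer: -3.0000

Derivation:
After op 1 tick(6): ref=6.0000 raw=[4.8000 7.5000 9.0000 9.0000]
After op 2 sync(2): ref=6.0000 raw=[4.8000 7.5000 6.0000 9.0000]
After op 3 tick(9): ref=15.0000 raw=[12.0000 18.7500 19.5000 22.5000]
Drift of clock 0 after op 3: 12.0000 - 15.0000 = -3.0000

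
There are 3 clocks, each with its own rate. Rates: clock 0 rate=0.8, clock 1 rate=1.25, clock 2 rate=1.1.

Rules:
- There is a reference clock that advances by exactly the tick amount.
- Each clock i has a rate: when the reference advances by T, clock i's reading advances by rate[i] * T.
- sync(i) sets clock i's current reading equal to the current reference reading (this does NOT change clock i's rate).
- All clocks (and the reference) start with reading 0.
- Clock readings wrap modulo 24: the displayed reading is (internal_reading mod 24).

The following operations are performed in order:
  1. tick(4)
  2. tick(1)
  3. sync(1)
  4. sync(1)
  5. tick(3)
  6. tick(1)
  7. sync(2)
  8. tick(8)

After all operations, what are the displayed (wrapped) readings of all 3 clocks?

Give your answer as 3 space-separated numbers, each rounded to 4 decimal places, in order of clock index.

After op 1 tick(4): ref=4.0000 raw=[3.2000 5.0000 4.4000]
After op 2 tick(1): ref=5.0000 raw=[4.0000 6.2500 5.5000]
After op 3 sync(1): ref=5.0000 raw=[4.0000 5.0000 5.5000]
After op 4 sync(1): ref=5.0000 raw=[4.0000 5.0000 5.5000]
After op 5 tick(3): ref=8.0000 raw=[6.4000 8.7500 8.8000]
After op 6 tick(1): ref=9.0000 raw=[7.2000 10.0000 9.9000]
After op 7 sync(2): ref=9.0000 raw=[7.2000 10.0000 9.0000]
After op 8 tick(8): ref=17.0000 raw=[13.6000 20.0000 17.8000]
Wrap final raw readings (mod 24): 13.6000 mod 24 = 13.6000; 20.0000 mod 24 = 20.0000; 17.8000 mod 24 = 17.8000

Answer: 13.6000 20.0000 17.8000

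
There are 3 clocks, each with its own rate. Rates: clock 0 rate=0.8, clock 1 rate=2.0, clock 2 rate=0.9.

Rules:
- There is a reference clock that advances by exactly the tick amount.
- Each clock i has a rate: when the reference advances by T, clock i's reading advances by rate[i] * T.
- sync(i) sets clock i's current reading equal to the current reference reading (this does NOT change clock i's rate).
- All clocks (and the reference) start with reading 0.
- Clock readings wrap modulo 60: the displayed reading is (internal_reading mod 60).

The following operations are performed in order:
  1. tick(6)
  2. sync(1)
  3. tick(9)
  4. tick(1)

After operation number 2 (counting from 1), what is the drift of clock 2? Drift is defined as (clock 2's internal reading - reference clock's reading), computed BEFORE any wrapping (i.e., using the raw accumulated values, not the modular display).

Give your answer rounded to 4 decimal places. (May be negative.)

After op 1 tick(6): ref=6.0000 raw=[4.8000 12.0000 5.4000]
After op 2 sync(1): ref=6.0000 raw=[4.8000 6.0000 5.4000]
Drift of clock 2 after op 2: 5.4000 - 6.0000 = -0.6000

Answer: -0.6000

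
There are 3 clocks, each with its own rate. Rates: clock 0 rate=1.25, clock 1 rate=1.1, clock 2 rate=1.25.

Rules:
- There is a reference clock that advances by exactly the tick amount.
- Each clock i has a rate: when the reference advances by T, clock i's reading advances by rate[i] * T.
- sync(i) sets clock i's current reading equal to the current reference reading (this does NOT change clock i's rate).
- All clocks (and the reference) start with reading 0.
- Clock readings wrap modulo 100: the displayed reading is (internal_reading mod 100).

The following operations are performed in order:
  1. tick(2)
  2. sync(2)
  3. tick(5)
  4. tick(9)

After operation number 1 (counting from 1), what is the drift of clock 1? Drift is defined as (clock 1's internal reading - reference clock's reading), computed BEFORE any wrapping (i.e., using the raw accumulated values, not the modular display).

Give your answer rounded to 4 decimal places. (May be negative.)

Answer: 0.2000

Derivation:
After op 1 tick(2): ref=2.0000 raw=[2.5000 2.2000 2.5000]
Drift of clock 1 after op 1: 2.2000 - 2.0000 = 0.2000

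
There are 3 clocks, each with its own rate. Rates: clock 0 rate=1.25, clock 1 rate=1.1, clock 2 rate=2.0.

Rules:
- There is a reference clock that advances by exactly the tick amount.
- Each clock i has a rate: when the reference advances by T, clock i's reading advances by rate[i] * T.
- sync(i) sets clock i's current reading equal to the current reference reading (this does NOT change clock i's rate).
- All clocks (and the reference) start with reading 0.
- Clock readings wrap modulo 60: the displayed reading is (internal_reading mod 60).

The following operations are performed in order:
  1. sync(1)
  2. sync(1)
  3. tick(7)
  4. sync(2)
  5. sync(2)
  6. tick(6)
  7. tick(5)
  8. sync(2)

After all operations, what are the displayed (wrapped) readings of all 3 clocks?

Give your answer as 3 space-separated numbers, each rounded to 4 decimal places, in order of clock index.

After op 1 sync(1): ref=0.0000 raw=[0.0000 0.0000 0.0000]
After op 2 sync(1): ref=0.0000 raw=[0.0000 0.0000 0.0000]
After op 3 tick(7): ref=7.0000 raw=[8.7500 7.7000 14.0000]
After op 4 sync(2): ref=7.0000 raw=[8.7500 7.7000 7.0000]
After op 5 sync(2): ref=7.0000 raw=[8.7500 7.7000 7.0000]
After op 6 tick(6): ref=13.0000 raw=[16.2500 14.3000 19.0000]
After op 7 tick(5): ref=18.0000 raw=[22.5000 19.8000 29.0000]
After op 8 sync(2): ref=18.0000 raw=[22.5000 19.8000 18.0000]
Wrap final raw readings (mod 60): 22.5000 mod 60 = 22.5000; 19.8000 mod 60 = 19.8000; 18.0000 mod 60 = 18.0000

Answer: 22.5000 19.8000 18.0000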